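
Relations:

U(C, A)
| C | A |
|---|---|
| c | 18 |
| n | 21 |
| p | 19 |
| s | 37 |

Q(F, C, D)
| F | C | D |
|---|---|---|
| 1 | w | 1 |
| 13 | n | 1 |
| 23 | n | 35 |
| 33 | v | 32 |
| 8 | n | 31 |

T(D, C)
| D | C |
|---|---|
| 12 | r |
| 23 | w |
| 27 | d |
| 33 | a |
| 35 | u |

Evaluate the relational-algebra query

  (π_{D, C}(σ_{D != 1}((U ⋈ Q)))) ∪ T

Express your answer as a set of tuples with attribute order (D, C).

Natural join on C: {(n, 21, 13, 1), (n, 21, 23, 35), (n, 21, 8, 31)}
Apply σ_{D != 1}; surviving tuples: {(n, 21, 23, 35), (n, 21, 8, 31)}
π[D, C]: project onto (D, C) → {(31, n), (35, n)}
Union: {(31, n), (35, n)} with {(12, r), (23, w), (27, d), (33, a), (35, u)} → {(12, r), (23, w), (27, d), (31, n), (33, a), (35, n), (35, u)}

{(12, r), (23, w), (27, d), (31, n), (33, a), (35, n), (35, u)}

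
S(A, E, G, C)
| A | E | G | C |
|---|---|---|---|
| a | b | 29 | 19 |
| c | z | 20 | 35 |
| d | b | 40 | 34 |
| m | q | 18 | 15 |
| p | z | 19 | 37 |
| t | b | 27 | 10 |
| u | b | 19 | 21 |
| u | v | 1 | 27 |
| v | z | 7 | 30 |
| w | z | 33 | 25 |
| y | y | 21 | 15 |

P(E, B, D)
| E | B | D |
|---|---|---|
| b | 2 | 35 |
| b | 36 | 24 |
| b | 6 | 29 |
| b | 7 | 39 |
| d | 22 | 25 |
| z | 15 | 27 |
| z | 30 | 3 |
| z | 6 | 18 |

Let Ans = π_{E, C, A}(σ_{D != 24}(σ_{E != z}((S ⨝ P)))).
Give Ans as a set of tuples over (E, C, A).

Natural join on E: {(a, b, 29, 19, 2, 35), (a, b, 29, 19, 36, 24), (a, b, 29, 19, 6, 29), (a, b, 29, 19, 7, 39), (c, z, 20, 35, 15, 27), (c, z, 20, 35, 30, 3), (c, z, 20, 35, 6, 18), (d, b, 40, 34, 2, 35), (d, b, 40, 34, 36, 24), (d, b, 40, 34, 6, 29), (d, b, 40, 34, 7, 39), (p, z, 19, 37, 15, 27), (p, z, 19, 37, 30, 3), (p, z, 19, 37, 6, 18), (t, b, 27, 10, 2, 35), (t, b, 27, 10, 36, 24), (t, b, 27, 10, 6, 29), (t, b, 27, 10, 7, 39), (u, b, 19, 21, 2, 35), (u, b, 19, 21, 36, 24), (u, b, 19, 21, 6, 29), (u, b, 19, 21, 7, 39), (v, z, 7, 30, 15, 27), (v, z, 7, 30, 30, 3), (v, z, 7, 30, 6, 18), (w, z, 33, 25, 15, 27), (w, z, 33, 25, 30, 3), (w, z, 33, 25, 6, 18)}
Filtering on E != z leaves {(a, b, 29, 19, 2, 35), (a, b, 29, 19, 36, 24), (a, b, 29, 19, 6, 29), (a, b, 29, 19, 7, 39), (d, b, 40, 34, 2, 35), (d, b, 40, 34, 36, 24), (d, b, 40, 34, 6, 29), (d, b, 40, 34, 7, 39), (t, b, 27, 10, 2, 35), (t, b, 27, 10, 36, 24), (t, b, 27, 10, 6, 29), (t, b, 27, 10, 7, 39), (u, b, 19, 21, 2, 35), (u, b, 19, 21, 36, 24), (u, b, 19, 21, 6, 29), (u, b, 19, 21, 7, 39)}.
Filtering on D != 24 leaves {(a, b, 29, 19, 2, 35), (a, b, 29, 19, 6, 29), (a, b, 29, 19, 7, 39), (d, b, 40, 34, 2, 35), (d, b, 40, 34, 6, 29), (d, b, 40, 34, 7, 39), (t, b, 27, 10, 2, 35), (t, b, 27, 10, 6, 29), (t, b, 27, 10, 7, 39), (u, b, 19, 21, 2, 35), (u, b, 19, 21, 6, 29), (u, b, 19, 21, 7, 39)}.
π_{E, C, A} gives {(b, 10, t), (b, 19, a), (b, 21, u), (b, 34, d)} (8 duplicate(s) eliminated).

{(b, 10, t), (b, 19, a), (b, 21, u), (b, 34, d)}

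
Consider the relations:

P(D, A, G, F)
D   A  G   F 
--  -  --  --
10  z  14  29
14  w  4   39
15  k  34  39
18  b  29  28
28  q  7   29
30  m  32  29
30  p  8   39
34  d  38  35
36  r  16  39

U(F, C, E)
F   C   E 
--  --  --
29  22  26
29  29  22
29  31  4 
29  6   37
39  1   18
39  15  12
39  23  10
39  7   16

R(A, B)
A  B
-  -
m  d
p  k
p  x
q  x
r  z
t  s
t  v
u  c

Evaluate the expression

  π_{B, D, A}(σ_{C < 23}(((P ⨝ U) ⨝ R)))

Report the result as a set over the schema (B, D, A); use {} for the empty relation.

P ⋈ U (natural join on F): {(10, z, 14, 29, 22, 26), (10, z, 14, 29, 29, 22), (10, z, 14, 29, 31, 4), (10, z, 14, 29, 6, 37), (14, w, 4, 39, 1, 18), (14, w, 4, 39, 15, 12), (14, w, 4, 39, 23, 10), (14, w, 4, 39, 7, 16), (15, k, 34, 39, 1, 18), (15, k, 34, 39, 15, 12), (15, k, 34, 39, 23, 10), (15, k, 34, 39, 7, 16), (28, q, 7, 29, 22, 26), (28, q, 7, 29, 29, 22), (28, q, 7, 29, 31, 4), (28, q, 7, 29, 6, 37), (30, m, 32, 29, 22, 26), (30, m, 32, 29, 29, 22), (30, m, 32, 29, 31, 4), (30, m, 32, 29, 6, 37), (30, p, 8, 39, 1, 18), (30, p, 8, 39, 15, 12), (30, p, 8, 39, 23, 10), (30, p, 8, 39, 7, 16), (36, r, 16, 39, 1, 18), (36, r, 16, 39, 15, 12), (36, r, 16, 39, 23, 10), (36, r, 16, 39, 7, 16)}
(P ⨝ U) ⋈ R (natural join on A): {(28, q, 7, 29, 22, 26, x), (28, q, 7, 29, 29, 22, x), (28, q, 7, 29, 31, 4, x), (28, q, 7, 29, 6, 37, x), (30, m, 32, 29, 22, 26, d), (30, m, 32, 29, 29, 22, d), (30, m, 32, 29, 31, 4, d), (30, m, 32, 29, 6, 37, d), (30, p, 8, 39, 1, 18, k), (30, p, 8, 39, 1, 18, x), (30, p, 8, 39, 15, 12, k), (30, p, 8, 39, 15, 12, x), (30, p, 8, 39, 23, 10, k), (30, p, 8, 39, 23, 10, x), (30, p, 8, 39, 7, 16, k), (30, p, 8, 39, 7, 16, x), (36, r, 16, 39, 1, 18, z), (36, r, 16, 39, 15, 12, z), (36, r, 16, 39, 23, 10, z), (36, r, 16, 39, 7, 16, z)}
Filtering on C < 23 leaves {(28, q, 7, 29, 22, 26, x), (28, q, 7, 29, 6, 37, x), (30, m, 32, 29, 22, 26, d), (30, m, 32, 29, 6, 37, d), (30, p, 8, 39, 1, 18, k), (30, p, 8, 39, 1, 18, x), (30, p, 8, 39, 15, 12, k), (30, p, 8, 39, 15, 12, x), (30, p, 8, 39, 7, 16, k), (30, p, 8, 39, 7, 16, x), (36, r, 16, 39, 1, 18, z), (36, r, 16, 39, 15, 12, z), (36, r, 16, 39, 7, 16, z)}.
Keep only column(s) B, D, A (8 duplicate(s) eliminated): {(d, 30, m), (k, 30, p), (x, 28, q), (x, 30, p), (z, 36, r)}

{(d, 30, m), (k, 30, p), (x, 28, q), (x, 30, p), (z, 36, r)}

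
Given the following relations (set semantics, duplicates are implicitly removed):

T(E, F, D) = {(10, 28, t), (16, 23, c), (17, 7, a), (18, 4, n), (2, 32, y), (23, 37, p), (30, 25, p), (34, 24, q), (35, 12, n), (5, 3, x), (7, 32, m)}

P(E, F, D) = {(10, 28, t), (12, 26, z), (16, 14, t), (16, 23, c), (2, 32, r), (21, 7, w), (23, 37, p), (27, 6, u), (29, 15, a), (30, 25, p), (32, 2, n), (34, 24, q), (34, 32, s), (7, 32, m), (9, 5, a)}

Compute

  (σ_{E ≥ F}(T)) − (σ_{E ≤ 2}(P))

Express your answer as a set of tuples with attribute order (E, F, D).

σ[E ≥ F]: keep tuples satisfying E ≥ F → {(17, 7, a), (18, 4, n), (30, 25, p), (34, 24, q), (35, 12, n), (5, 3, x)}
σ[E ≤ 2]: keep tuples satisfying E ≤ 2 → {(2, 32, r)}
Set difference of the two operands is {(17, 7, a), (18, 4, n), (30, 25, p), (34, 24, q), (35, 12, n), (5, 3, x)}.

{(17, 7, a), (18, 4, n), (30, 25, p), (34, 24, q), (35, 12, n), (5, 3, x)}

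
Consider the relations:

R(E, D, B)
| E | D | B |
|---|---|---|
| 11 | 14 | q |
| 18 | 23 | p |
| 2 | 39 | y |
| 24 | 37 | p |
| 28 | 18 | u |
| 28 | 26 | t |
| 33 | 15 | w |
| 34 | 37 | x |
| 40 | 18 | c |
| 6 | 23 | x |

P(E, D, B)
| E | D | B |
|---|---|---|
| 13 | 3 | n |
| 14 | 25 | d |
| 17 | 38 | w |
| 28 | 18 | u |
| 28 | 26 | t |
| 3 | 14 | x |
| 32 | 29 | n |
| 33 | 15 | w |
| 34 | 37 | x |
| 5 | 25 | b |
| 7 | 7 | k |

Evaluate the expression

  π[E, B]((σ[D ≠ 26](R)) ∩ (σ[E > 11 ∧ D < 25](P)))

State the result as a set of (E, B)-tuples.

σ[D ≠ 26]: keep tuples satisfying D ≠ 26 → {(11, 14, q), (18, 23, p), (2, 39, y), (24, 37, p), (28, 18, u), (33, 15, w), (34, 37, x), (40, 18, c), (6, 23, x)}
σ[E > 11 ∧ D < 25]: keep tuples satisfying E > 11 ∧ D < 25 → {(13, 3, n), (28, 18, u), (33, 15, w)}
Set intersection of the two operands is {(28, 18, u), (33, 15, w)}.
Projecting to E, B: {(28, u), (33, w)}

{(28, u), (33, w)}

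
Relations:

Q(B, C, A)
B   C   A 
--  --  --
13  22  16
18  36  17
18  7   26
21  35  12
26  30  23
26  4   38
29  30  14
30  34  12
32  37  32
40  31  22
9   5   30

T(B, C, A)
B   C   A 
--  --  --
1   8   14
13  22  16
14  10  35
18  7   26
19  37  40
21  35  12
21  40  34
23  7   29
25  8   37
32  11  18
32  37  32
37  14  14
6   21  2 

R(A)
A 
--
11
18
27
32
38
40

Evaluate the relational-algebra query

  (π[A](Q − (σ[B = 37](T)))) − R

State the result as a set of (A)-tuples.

{12, 14, 16, 17, 22, 23, 26, 30}

Filtering on B = 37 leaves {(37, 14, 14)}.
Taking the difference: {(13, 22, 16), (18, 36, 17), (18, 7, 26), (21, 35, 12), (26, 30, 23), (26, 4, 38), (29, 30, 14), (30, 34, 12), (32, 37, 32), (40, 31, 22), (9, 5, 30)}
π[A]: project onto (A) (1 duplicate(s) eliminated) → {12, 14, 16, 17, 22, 23, 26, 30, 32, 38}
Taking the difference: {12, 14, 16, 17, 22, 23, 26, 30}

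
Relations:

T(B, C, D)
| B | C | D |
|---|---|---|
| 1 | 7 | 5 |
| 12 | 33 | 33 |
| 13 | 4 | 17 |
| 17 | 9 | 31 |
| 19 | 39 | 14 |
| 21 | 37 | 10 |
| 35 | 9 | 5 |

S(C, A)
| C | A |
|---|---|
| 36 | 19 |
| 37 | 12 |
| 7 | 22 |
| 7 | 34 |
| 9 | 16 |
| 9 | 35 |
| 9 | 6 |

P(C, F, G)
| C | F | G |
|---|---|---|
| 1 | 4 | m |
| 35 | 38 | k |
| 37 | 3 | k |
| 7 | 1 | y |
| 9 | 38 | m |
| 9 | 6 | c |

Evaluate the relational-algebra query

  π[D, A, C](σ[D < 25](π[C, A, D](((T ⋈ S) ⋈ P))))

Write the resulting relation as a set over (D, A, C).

{(10, 12, 37), (5, 16, 9), (5, 22, 7), (5, 34, 7), (5, 35, 9), (5, 6, 9)}

Joining T and S on C yields {(1, 7, 5, 22), (1, 7, 5, 34), (17, 9, 31, 16), (17, 9, 31, 35), (17, 9, 31, 6), (21, 37, 10, 12), (35, 9, 5, 16), (35, 9, 5, 35), (35, 9, 5, 6)}.
Joining (T ⋈ S) and P on C yields {(1, 7, 5, 22, 1, y), (1, 7, 5, 34, 1, y), (17, 9, 31, 16, 38, m), (17, 9, 31, 16, 6, c), (17, 9, 31, 35, 38, m), (17, 9, 31, 35, 6, c), (17, 9, 31, 6, 38, m), (17, 9, 31, 6, 6, c), (21, 37, 10, 12, 3, k), (35, 9, 5, 16, 38, m), (35, 9, 5, 16, 6, c), (35, 9, 5, 35, 38, m), (35, 9, 5, 35, 6, c), (35, 9, 5, 6, 38, m), (35, 9, 5, 6, 6, c)}.
π[C, A, D]: project onto (C, A, D) (6 duplicate(s) eliminated) → {(37, 12, 10), (7, 22, 5), (7, 34, 5), (9, 16, 31), (9, 16, 5), (9, 35, 31), (9, 35, 5), (9, 6, 31), (9, 6, 5)}
Filtering on D < 25 leaves {(37, 12, 10), (7, 22, 5), (7, 34, 5), (9, 16, 5), (9, 35, 5), (9, 6, 5)}.
π[D, A, C]: project onto (D, A, C) → {(10, 12, 37), (5, 16, 9), (5, 22, 7), (5, 34, 7), (5, 35, 9), (5, 6, 9)}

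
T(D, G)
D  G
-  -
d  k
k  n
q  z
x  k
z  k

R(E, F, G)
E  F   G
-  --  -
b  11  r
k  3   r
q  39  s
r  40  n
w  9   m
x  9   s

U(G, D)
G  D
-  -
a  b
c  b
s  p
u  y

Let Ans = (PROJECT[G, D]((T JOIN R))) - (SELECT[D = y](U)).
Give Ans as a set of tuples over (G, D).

{(n, k)}

Natural join on G: {(k, n, r, 40)}
π[G, D]: project onto (G, D) → {(n, k)}
Apply σ_{D = y}; surviving tuples: {(u, y)}
Set difference of the two operands is {(n, k)}.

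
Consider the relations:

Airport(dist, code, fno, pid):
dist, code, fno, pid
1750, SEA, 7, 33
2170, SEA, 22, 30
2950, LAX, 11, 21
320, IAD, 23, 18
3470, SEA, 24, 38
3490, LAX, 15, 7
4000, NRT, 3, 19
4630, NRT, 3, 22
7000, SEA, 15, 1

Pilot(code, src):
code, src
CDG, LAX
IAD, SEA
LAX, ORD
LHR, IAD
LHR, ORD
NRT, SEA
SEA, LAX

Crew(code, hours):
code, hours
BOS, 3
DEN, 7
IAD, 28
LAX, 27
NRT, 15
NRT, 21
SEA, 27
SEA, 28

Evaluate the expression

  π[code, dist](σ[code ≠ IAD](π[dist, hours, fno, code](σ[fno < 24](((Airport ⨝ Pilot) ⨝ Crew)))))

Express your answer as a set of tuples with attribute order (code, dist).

Airport ⋈ Pilot (natural join on code): {(1750, SEA, 7, 33, LAX), (2170, SEA, 22, 30, LAX), (2950, LAX, 11, 21, ORD), (320, IAD, 23, 18, SEA), (3470, SEA, 24, 38, LAX), (3490, LAX, 15, 7, ORD), (4000, NRT, 3, 19, SEA), (4630, NRT, 3, 22, SEA), (7000, SEA, 15, 1, LAX)}
(Airport ⨝ Pilot) ⋈ Crew (natural join on code): {(1750, SEA, 7, 33, LAX, 27), (1750, SEA, 7, 33, LAX, 28), (2170, SEA, 22, 30, LAX, 27), (2170, SEA, 22, 30, LAX, 28), (2950, LAX, 11, 21, ORD, 27), (320, IAD, 23, 18, SEA, 28), (3470, SEA, 24, 38, LAX, 27), (3470, SEA, 24, 38, LAX, 28), (3490, LAX, 15, 7, ORD, 27), (4000, NRT, 3, 19, SEA, 15), (4000, NRT, 3, 19, SEA, 21), (4630, NRT, 3, 22, SEA, 15), (4630, NRT, 3, 22, SEA, 21), (7000, SEA, 15, 1, LAX, 27), (7000, SEA, 15, 1, LAX, 28)}
Filtering on fno < 24 leaves {(1750, SEA, 7, 33, LAX, 27), (1750, SEA, 7, 33, LAX, 28), (2170, SEA, 22, 30, LAX, 27), (2170, SEA, 22, 30, LAX, 28), (2950, LAX, 11, 21, ORD, 27), (320, IAD, 23, 18, SEA, 28), (3490, LAX, 15, 7, ORD, 27), (4000, NRT, 3, 19, SEA, 15), (4000, NRT, 3, 19, SEA, 21), (4630, NRT, 3, 22, SEA, 15), (4630, NRT, 3, 22, SEA, 21), (7000, SEA, 15, 1, LAX, 27), (7000, SEA, 15, 1, LAX, 28)}.
π[dist, hours, fno, code]: project onto (dist, hours, fno, code) → {(1750, 27, 7, SEA), (1750, 28, 7, SEA), (2170, 27, 22, SEA), (2170, 28, 22, SEA), (2950, 27, 11, LAX), (320, 28, 23, IAD), (3490, 27, 15, LAX), (4000, 15, 3, NRT), (4000, 21, 3, NRT), (4630, 15, 3, NRT), (4630, 21, 3, NRT), (7000, 27, 15, SEA), (7000, 28, 15, SEA)}
Filtering on code ≠ IAD leaves {(1750, 27, 7, SEA), (1750, 28, 7, SEA), (2170, 27, 22, SEA), (2170, 28, 22, SEA), (2950, 27, 11, LAX), (3490, 27, 15, LAX), (4000, 15, 3, NRT), (4000, 21, 3, NRT), (4630, 15, 3, NRT), (4630, 21, 3, NRT), (7000, 27, 15, SEA), (7000, 28, 15, SEA)}.
π[code, dist]: project onto (code, dist) (5 duplicate(s) eliminated) → {(LAX, 2950), (LAX, 3490), (NRT, 4000), (NRT, 4630), (SEA, 1750), (SEA, 2170), (SEA, 7000)}

{(LAX, 2950), (LAX, 3490), (NRT, 4000), (NRT, 4630), (SEA, 1750), (SEA, 2170), (SEA, 7000)}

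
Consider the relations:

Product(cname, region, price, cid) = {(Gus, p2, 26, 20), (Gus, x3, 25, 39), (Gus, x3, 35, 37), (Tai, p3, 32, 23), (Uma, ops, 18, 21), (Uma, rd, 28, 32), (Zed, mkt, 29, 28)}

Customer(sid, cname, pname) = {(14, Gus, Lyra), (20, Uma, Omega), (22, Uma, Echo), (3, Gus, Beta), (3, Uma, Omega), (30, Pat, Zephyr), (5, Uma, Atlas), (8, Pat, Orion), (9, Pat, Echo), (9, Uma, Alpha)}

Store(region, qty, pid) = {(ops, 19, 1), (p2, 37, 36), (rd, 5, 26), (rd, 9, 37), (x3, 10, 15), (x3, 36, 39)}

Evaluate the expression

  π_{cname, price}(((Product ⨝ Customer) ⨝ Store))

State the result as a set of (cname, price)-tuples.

{(Gus, 25), (Gus, 26), (Gus, 35), (Uma, 18), (Uma, 28)}

Joining Product and Customer on cname yields {(Gus, p2, 26, 20, 14, Lyra), (Gus, p2, 26, 20, 3, Beta), (Gus, x3, 25, 39, 14, Lyra), (Gus, x3, 25, 39, 3, Beta), (Gus, x3, 35, 37, 14, Lyra), (Gus, x3, 35, 37, 3, Beta), (Uma, ops, 18, 21, 20, Omega), (Uma, ops, 18, 21, 22, Echo), (Uma, ops, 18, 21, 3, Omega), (Uma, ops, 18, 21, 5, Atlas), (Uma, ops, 18, 21, 9, Alpha), (Uma, rd, 28, 32, 20, Omega), (Uma, rd, 28, 32, 22, Echo), (Uma, rd, 28, 32, 3, Omega), (Uma, rd, 28, 32, 5, Atlas), (Uma, rd, 28, 32, 9, Alpha)}.
Joining (Product ⨝ Customer) and Store on region yields {(Gus, p2, 26, 20, 14, Lyra, 37, 36), (Gus, p2, 26, 20, 3, Beta, 37, 36), (Gus, x3, 25, 39, 14, Lyra, 10, 15), (Gus, x3, 25, 39, 14, Lyra, 36, 39), (Gus, x3, 25, 39, 3, Beta, 10, 15), (Gus, x3, 25, 39, 3, Beta, 36, 39), (Gus, x3, 35, 37, 14, Lyra, 10, 15), (Gus, x3, 35, 37, 14, Lyra, 36, 39), (Gus, x3, 35, 37, 3, Beta, 10, 15), (Gus, x3, 35, 37, 3, Beta, 36, 39), (Uma, ops, 18, 21, 20, Omega, 19, 1), (Uma, ops, 18, 21, 22, Echo, 19, 1), (Uma, ops, 18, 21, 3, Omega, 19, 1), (Uma, ops, 18, 21, 5, Atlas, 19, 1), (Uma, ops, 18, 21, 9, Alpha, 19, 1), (Uma, rd, 28, 32, 20, Omega, 5, 26), (Uma, rd, 28, 32, 20, Omega, 9, 37), (Uma, rd, 28, 32, 22, Echo, 5, 26), (Uma, rd, 28, 32, 22, Echo, 9, 37), (Uma, rd, 28, 32, 3, Omega, 5, 26), (Uma, rd, 28, 32, 3, Omega, 9, 37), (Uma, rd, 28, 32, 5, Atlas, 5, 26), (Uma, rd, 28, 32, 5, Atlas, 9, 37), (Uma, rd, 28, 32, 9, Alpha, 5, 26), (Uma, rd, 28, 32, 9, Alpha, 9, 37)}.
π[cname, price]: project onto (cname, price) (20 duplicate(s) eliminated) → {(Gus, 25), (Gus, 26), (Gus, 35), (Uma, 18), (Uma, 28)}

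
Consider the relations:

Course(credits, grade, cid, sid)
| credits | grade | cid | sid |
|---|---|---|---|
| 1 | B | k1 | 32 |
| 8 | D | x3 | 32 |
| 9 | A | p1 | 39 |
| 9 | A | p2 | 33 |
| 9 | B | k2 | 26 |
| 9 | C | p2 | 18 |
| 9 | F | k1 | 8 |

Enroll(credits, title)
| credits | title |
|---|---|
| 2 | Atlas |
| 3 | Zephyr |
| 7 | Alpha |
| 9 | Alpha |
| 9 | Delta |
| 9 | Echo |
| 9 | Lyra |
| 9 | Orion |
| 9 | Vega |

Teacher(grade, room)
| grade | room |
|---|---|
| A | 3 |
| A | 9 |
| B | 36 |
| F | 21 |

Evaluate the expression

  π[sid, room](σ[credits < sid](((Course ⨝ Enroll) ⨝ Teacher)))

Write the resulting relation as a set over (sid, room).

{(26, 36), (33, 3), (33, 9), (39, 3), (39, 9)}

Natural join on credits: {(9, A, p1, 39, Alpha), (9, A, p1, 39, Delta), (9, A, p1, 39, Echo), (9, A, p1, 39, Lyra), (9, A, p1, 39, Orion), (9, A, p1, 39, Vega), (9, A, p2, 33, Alpha), (9, A, p2, 33, Delta), (9, A, p2, 33, Echo), (9, A, p2, 33, Lyra), (9, A, p2, 33, Orion), (9, A, p2, 33, Vega), (9, B, k2, 26, Alpha), (9, B, k2, 26, Delta), (9, B, k2, 26, Echo), (9, B, k2, 26, Lyra), (9, B, k2, 26, Orion), (9, B, k2, 26, Vega), (9, C, p2, 18, Alpha), (9, C, p2, 18, Delta), (9, C, p2, 18, Echo), (9, C, p2, 18, Lyra), (9, C, p2, 18, Orion), (9, C, p2, 18, Vega), (9, F, k1, 8, Alpha), (9, F, k1, 8, Delta), (9, F, k1, 8, Echo), (9, F, k1, 8, Lyra), (9, F, k1, 8, Orion), (9, F, k1, 8, Vega)}
Natural join on grade: {(9, A, p1, 39, Alpha, 3), (9, A, p1, 39, Alpha, 9), (9, A, p1, 39, Delta, 3), (9, A, p1, 39, Delta, 9), (9, A, p1, 39, Echo, 3), (9, A, p1, 39, Echo, 9), (9, A, p1, 39, Lyra, 3), (9, A, p1, 39, Lyra, 9), (9, A, p1, 39, Orion, 3), (9, A, p1, 39, Orion, 9), (9, A, p1, 39, Vega, 3), (9, A, p1, 39, Vega, 9), (9, A, p2, 33, Alpha, 3), (9, A, p2, 33, Alpha, 9), (9, A, p2, 33, Delta, 3), (9, A, p2, 33, Delta, 9), (9, A, p2, 33, Echo, 3), (9, A, p2, 33, Echo, 9), (9, A, p2, 33, Lyra, 3), (9, A, p2, 33, Lyra, 9), (9, A, p2, 33, Orion, 3), (9, A, p2, 33, Orion, 9), (9, A, p2, 33, Vega, 3), (9, A, p2, 33, Vega, 9), (9, B, k2, 26, Alpha, 36), (9, B, k2, 26, Delta, 36), (9, B, k2, 26, Echo, 36), (9, B, k2, 26, Lyra, 36), (9, B, k2, 26, Orion, 36), (9, B, k2, 26, Vega, 36), (9, F, k1, 8, Alpha, 21), (9, F, k1, 8, Delta, 21), (9, F, k1, 8, Echo, 21), (9, F, k1, 8, Lyra, 21), (9, F, k1, 8, Orion, 21), (9, F, k1, 8, Vega, 21)}
Filtering on credits < sid leaves {(9, A, p1, 39, Alpha, 3), (9, A, p1, 39, Alpha, 9), (9, A, p1, 39, Delta, 3), (9, A, p1, 39, Delta, 9), (9, A, p1, 39, Echo, 3), (9, A, p1, 39, Echo, 9), (9, A, p1, 39, Lyra, 3), (9, A, p1, 39, Lyra, 9), (9, A, p1, 39, Orion, 3), (9, A, p1, 39, Orion, 9), (9, A, p1, 39, Vega, 3), (9, A, p1, 39, Vega, 9), (9, A, p2, 33, Alpha, 3), (9, A, p2, 33, Alpha, 9), (9, A, p2, 33, Delta, 3), (9, A, p2, 33, Delta, 9), (9, A, p2, 33, Echo, 3), (9, A, p2, 33, Echo, 9), (9, A, p2, 33, Lyra, 3), (9, A, p2, 33, Lyra, 9), (9, A, p2, 33, Orion, 3), (9, A, p2, 33, Orion, 9), (9, A, p2, 33, Vega, 3), (9, A, p2, 33, Vega, 9), (9, B, k2, 26, Alpha, 36), (9, B, k2, 26, Delta, 36), (9, B, k2, 26, Echo, 36), (9, B, k2, 26, Lyra, 36), (9, B, k2, 26, Orion, 36), (9, B, k2, 26, Vega, 36)}.
Projecting to sid, room (25 duplicate(s) eliminated): {(26, 36), (33, 3), (33, 9), (39, 3), (39, 9)}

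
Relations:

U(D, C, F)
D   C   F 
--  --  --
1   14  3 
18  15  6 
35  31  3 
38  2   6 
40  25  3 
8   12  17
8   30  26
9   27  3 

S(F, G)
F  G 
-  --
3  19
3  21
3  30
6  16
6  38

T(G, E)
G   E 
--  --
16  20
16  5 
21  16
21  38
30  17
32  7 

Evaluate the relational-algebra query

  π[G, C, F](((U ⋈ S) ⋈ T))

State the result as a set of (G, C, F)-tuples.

Joining U and S on F yields {(1, 14, 3, 19), (1, 14, 3, 21), (1, 14, 3, 30), (18, 15, 6, 16), (18, 15, 6, 38), (35, 31, 3, 19), (35, 31, 3, 21), (35, 31, 3, 30), (38, 2, 6, 16), (38, 2, 6, 38), (40, 25, 3, 19), (40, 25, 3, 21), (40, 25, 3, 30), (9, 27, 3, 19), (9, 27, 3, 21), (9, 27, 3, 30)}.
Joining (U ⋈ S) and T on G yields {(1, 14, 3, 21, 16), (1, 14, 3, 21, 38), (1, 14, 3, 30, 17), (18, 15, 6, 16, 20), (18, 15, 6, 16, 5), (35, 31, 3, 21, 16), (35, 31, 3, 21, 38), (35, 31, 3, 30, 17), (38, 2, 6, 16, 20), (38, 2, 6, 16, 5), (40, 25, 3, 21, 16), (40, 25, 3, 21, 38), (40, 25, 3, 30, 17), (9, 27, 3, 21, 16), (9, 27, 3, 21, 38), (9, 27, 3, 30, 17)}.
Projecting to G, C, F (6 duplicate(s) eliminated): {(16, 15, 6), (16, 2, 6), (21, 14, 3), (21, 25, 3), (21, 27, 3), (21, 31, 3), (30, 14, 3), (30, 25, 3), (30, 27, 3), (30, 31, 3)}

{(16, 15, 6), (16, 2, 6), (21, 14, 3), (21, 25, 3), (21, 27, 3), (21, 31, 3), (30, 14, 3), (30, 25, 3), (30, 27, 3), (30, 31, 3)}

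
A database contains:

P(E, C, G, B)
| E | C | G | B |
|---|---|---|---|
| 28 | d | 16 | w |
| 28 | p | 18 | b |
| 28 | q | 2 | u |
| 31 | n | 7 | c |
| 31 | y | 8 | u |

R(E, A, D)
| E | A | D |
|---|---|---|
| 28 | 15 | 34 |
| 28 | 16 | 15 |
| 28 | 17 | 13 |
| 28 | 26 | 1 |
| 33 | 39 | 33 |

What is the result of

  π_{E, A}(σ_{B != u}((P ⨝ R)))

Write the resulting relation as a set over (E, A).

{(28, 15), (28, 16), (28, 17), (28, 26)}

P ⋈ R (natural join on E): {(28, d, 16, w, 15, 34), (28, d, 16, w, 16, 15), (28, d, 16, w, 17, 13), (28, d, 16, w, 26, 1), (28, p, 18, b, 15, 34), (28, p, 18, b, 16, 15), (28, p, 18, b, 17, 13), (28, p, 18, b, 26, 1), (28, q, 2, u, 15, 34), (28, q, 2, u, 16, 15), (28, q, 2, u, 17, 13), (28, q, 2, u, 26, 1)}
σ[B != u]: keep tuples satisfying B != u → {(28, d, 16, w, 15, 34), (28, d, 16, w, 16, 15), (28, d, 16, w, 17, 13), (28, d, 16, w, 26, 1), (28, p, 18, b, 15, 34), (28, p, 18, b, 16, 15), (28, p, 18, b, 17, 13), (28, p, 18, b, 26, 1)}
Keep only column(s) E, A (4 duplicate(s) eliminated): {(28, 15), (28, 16), (28, 17), (28, 26)}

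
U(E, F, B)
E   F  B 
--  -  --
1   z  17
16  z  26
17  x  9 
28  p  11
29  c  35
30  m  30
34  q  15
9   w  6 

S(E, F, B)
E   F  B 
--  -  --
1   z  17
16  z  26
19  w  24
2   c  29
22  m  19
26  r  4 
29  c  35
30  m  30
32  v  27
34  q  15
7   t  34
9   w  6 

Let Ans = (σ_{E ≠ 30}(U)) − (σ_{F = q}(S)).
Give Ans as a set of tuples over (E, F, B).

{(1, z, 17), (16, z, 26), (17, x, 9), (28, p, 11), (29, c, 35), (9, w, 6)}

Selection E ≠ 30: {(1, z, 17), (16, z, 26), (17, x, 9), (28, p, 11), (29, c, 35), (34, q, 15), (9, w, 6)}
Selection F = q: {(34, q, 15)}
Taking the difference: {(1, z, 17), (16, z, 26), (17, x, 9), (28, p, 11), (29, c, 35), (9, w, 6)}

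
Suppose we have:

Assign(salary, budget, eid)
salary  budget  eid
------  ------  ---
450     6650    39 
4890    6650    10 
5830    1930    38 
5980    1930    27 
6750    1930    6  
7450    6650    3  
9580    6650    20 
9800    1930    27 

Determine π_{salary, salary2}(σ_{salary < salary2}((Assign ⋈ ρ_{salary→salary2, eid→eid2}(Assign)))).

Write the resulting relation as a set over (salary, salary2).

ρ[salary→salary2, eid→eid2]: schema becomes (salary2, budget, eid2); tuples unchanged.
Assign ⋈ ρ_{salary→salary2, eid→eid2}(Assign) (natural join on budget): {(450, 6650, 39, 450, 39), (450, 6650, 39, 4890, 10), (450, 6650, 39, 7450, 3), (450, 6650, 39, 9580, 20), (4890, 6650, 10, 450, 39), (4890, 6650, 10, 4890, 10), (4890, 6650, 10, 7450, 3), (4890, 6650, 10, 9580, 20), (5830, 1930, 38, 5830, 38), (5830, 1930, 38, 5980, 27), (5830, 1930, 38, 6750, 6), (5830, 1930, 38, 9800, 27), (5980, 1930, 27, 5830, 38), (5980, 1930, 27, 5980, 27), (5980, 1930, 27, 6750, 6), (5980, 1930, 27, 9800, 27), (6750, 1930, 6, 5830, 38), (6750, 1930, 6, 5980, 27), (6750, 1930, 6, 6750, 6), (6750, 1930, 6, 9800, 27), (7450, 6650, 3, 450, 39), (7450, 6650, 3, 4890, 10), (7450, 6650, 3, 7450, 3), (7450, 6650, 3, 9580, 20), (9580, 6650, 20, 450, 39), (9580, 6650, 20, 4890, 10), (9580, 6650, 20, 7450, 3), (9580, 6650, 20, 9580, 20), (9800, 1930, 27, 5830, 38), (9800, 1930, 27, 5980, 27), (9800, 1930, 27, 6750, 6), (9800, 1930, 27, 9800, 27)}
σ[salary < salary2]: keep tuples satisfying salary < salary2 → {(450, 6650, 39, 4890, 10), (450, 6650, 39, 7450, 3), (450, 6650, 39, 9580, 20), (4890, 6650, 10, 7450, 3), (4890, 6650, 10, 9580, 20), (5830, 1930, 38, 5980, 27), (5830, 1930, 38, 6750, 6), (5830, 1930, 38, 9800, 27), (5980, 1930, 27, 6750, 6), (5980, 1930, 27, 9800, 27), (6750, 1930, 6, 9800, 27), (7450, 6650, 3, 9580, 20)}
Keep only column(s) salary, salary2: {(450, 4890), (450, 7450), (450, 9580), (4890, 7450), (4890, 9580), (5830, 5980), (5830, 6750), (5830, 9800), (5980, 6750), (5980, 9800), (6750, 9800), (7450, 9580)}

{(450, 4890), (450, 7450), (450, 9580), (4890, 7450), (4890, 9580), (5830, 5980), (5830, 6750), (5830, 9800), (5980, 6750), (5980, 9800), (6750, 9800), (7450, 9580)}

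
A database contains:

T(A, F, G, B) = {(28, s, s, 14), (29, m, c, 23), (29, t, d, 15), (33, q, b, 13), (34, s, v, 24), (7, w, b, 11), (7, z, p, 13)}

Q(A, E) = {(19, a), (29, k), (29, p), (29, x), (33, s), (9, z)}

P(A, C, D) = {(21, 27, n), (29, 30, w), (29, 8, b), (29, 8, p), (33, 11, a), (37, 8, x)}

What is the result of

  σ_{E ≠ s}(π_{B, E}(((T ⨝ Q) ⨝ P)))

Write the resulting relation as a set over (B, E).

{(15, k), (15, p), (15, x), (23, k), (23, p), (23, x)}

T ⋈ Q (natural join on A): {(29, m, c, 23, k), (29, m, c, 23, p), (29, m, c, 23, x), (29, t, d, 15, k), (29, t, d, 15, p), (29, t, d, 15, x), (33, q, b, 13, s)}
(T ⨝ Q) ⋈ P (natural join on A): {(29, m, c, 23, k, 30, w), (29, m, c, 23, k, 8, b), (29, m, c, 23, k, 8, p), (29, m, c, 23, p, 30, w), (29, m, c, 23, p, 8, b), (29, m, c, 23, p, 8, p), (29, m, c, 23, x, 30, w), (29, m, c, 23, x, 8, b), (29, m, c, 23, x, 8, p), (29, t, d, 15, k, 30, w), (29, t, d, 15, k, 8, b), (29, t, d, 15, k, 8, p), (29, t, d, 15, p, 30, w), (29, t, d, 15, p, 8, b), (29, t, d, 15, p, 8, p), (29, t, d, 15, x, 30, w), (29, t, d, 15, x, 8, b), (29, t, d, 15, x, 8, p), (33, q, b, 13, s, 11, a)}
Projecting to B, E (12 duplicate(s) eliminated): {(13, s), (15, k), (15, p), (15, x), (23, k), (23, p), (23, x)}
Filtering on E ≠ s leaves {(15, k), (15, p), (15, x), (23, k), (23, p), (23, x)}.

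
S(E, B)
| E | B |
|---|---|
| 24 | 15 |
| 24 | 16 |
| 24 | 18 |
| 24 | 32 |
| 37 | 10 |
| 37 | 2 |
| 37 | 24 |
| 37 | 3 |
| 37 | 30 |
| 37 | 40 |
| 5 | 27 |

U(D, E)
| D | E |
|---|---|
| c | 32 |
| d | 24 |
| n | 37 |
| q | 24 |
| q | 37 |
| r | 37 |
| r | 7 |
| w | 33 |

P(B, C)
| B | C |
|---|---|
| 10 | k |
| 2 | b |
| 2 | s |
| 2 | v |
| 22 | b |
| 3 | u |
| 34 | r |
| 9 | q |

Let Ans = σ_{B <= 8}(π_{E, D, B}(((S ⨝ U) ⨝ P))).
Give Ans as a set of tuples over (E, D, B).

{(37, n, 2), (37, n, 3), (37, q, 2), (37, q, 3), (37, r, 2), (37, r, 3)}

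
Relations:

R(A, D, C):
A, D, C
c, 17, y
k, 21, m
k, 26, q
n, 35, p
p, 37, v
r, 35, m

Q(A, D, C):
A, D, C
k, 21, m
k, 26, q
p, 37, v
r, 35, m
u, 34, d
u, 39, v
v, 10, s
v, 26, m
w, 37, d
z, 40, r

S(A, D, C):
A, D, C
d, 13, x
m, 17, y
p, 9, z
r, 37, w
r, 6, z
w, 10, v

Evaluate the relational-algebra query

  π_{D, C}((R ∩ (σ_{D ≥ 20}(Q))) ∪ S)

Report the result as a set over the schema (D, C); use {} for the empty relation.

Filtering on D ≥ 20 leaves {(k, 21, m), (k, 26, q), (p, 37, v), (r, 35, m), (u, 34, d), (u, 39, v), (v, 26, m), (w, 37, d), (z, 40, r)}.
Intersection: {(c, 17, y), (k, 21, m), (k, 26, q), (n, 35, p), (p, 37, v), (r, 35, m)} with {(k, 21, m), (k, 26, q), (p, 37, v), (r, 35, m), (u, 34, d), (u, 39, v), (v, 26, m), (w, 37, d), (z, 40, r)} → {(k, 21, m), (k, 26, q), (p, 37, v), (r, 35, m)}
Union: {(k, 21, m), (k, 26, q), (p, 37, v), (r, 35, m)} with {(d, 13, x), (m, 17, y), (p, 9, z), (r, 37, w), (r, 6, z), (w, 10, v)} → {(d, 13, x), (k, 21, m), (k, 26, q), (m, 17, y), (p, 37, v), (p, 9, z), (r, 35, m), (r, 37, w), (r, 6, z), (w, 10, v)}
π_{D, C} gives {(10, v), (13, x), (17, y), (21, m), (26, q), (35, m), (37, v), (37, w), (6, z), (9, z)}.

{(10, v), (13, x), (17, y), (21, m), (26, q), (35, m), (37, v), (37, w), (6, z), (9, z)}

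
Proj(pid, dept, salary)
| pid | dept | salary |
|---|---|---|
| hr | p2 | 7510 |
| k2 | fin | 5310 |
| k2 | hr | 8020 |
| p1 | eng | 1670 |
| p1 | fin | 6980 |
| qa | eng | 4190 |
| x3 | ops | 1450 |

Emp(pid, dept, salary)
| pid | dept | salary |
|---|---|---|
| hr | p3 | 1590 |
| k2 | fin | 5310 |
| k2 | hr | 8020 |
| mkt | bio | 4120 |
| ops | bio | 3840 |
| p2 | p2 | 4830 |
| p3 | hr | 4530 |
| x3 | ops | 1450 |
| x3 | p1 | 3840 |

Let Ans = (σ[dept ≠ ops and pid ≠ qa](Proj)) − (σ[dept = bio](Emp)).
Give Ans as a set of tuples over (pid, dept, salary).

Filtering on dept ≠ ops and pid ≠ qa leaves {(hr, p2, 7510), (k2, fin, 5310), (k2, hr, 8020), (p1, eng, 1670), (p1, fin, 6980)}.
Filtering on dept = bio leaves {(mkt, bio, 4120), (ops, bio, 3840)}.
Difference: {(hr, p2, 7510), (k2, fin, 5310), (k2, hr, 8020), (p1, eng, 1670), (p1, fin, 6980)} with {(mkt, bio, 4120), (ops, bio, 3840)} → {(hr, p2, 7510), (k2, fin, 5310), (k2, hr, 8020), (p1, eng, 1670), (p1, fin, 6980)}

{(hr, p2, 7510), (k2, fin, 5310), (k2, hr, 8020), (p1, eng, 1670), (p1, fin, 6980)}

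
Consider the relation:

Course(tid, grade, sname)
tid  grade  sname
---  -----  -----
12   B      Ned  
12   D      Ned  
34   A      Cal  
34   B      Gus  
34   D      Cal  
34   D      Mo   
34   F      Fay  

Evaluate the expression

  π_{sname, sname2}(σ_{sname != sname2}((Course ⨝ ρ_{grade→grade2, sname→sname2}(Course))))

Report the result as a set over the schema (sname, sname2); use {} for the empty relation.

{(Cal, Fay), (Cal, Gus), (Cal, Mo), (Fay, Cal), (Fay, Gus), (Fay, Mo), (Gus, Cal), (Gus, Fay), (Gus, Mo), (Mo, Cal), (Mo, Fay), (Mo, Gus)}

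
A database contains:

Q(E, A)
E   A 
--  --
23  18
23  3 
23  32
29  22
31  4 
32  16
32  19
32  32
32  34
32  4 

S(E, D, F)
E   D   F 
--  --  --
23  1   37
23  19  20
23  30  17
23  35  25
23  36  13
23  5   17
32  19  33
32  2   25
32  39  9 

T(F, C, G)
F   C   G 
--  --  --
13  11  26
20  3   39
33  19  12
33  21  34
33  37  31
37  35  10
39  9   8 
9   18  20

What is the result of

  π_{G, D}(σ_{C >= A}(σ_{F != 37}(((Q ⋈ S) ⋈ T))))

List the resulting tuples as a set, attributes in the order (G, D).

{(12, 19), (20, 39), (26, 36), (31, 19), (34, 19), (39, 19)}

Q ⋈ S (natural join on E): {(23, 18, 1, 37), (23, 18, 19, 20), (23, 18, 30, 17), (23, 18, 35, 25), (23, 18, 36, 13), (23, 18, 5, 17), (23, 3, 1, 37), (23, 3, 19, 20), (23, 3, 30, 17), (23, 3, 35, 25), (23, 3, 36, 13), (23, 3, 5, 17), (23, 32, 1, 37), (23, 32, 19, 20), (23, 32, 30, 17), (23, 32, 35, 25), (23, 32, 36, 13), (23, 32, 5, 17), (32, 16, 19, 33), (32, 16, 2, 25), (32, 16, 39, 9), (32, 19, 19, 33), (32, 19, 2, 25), (32, 19, 39, 9), (32, 32, 19, 33), (32, 32, 2, 25), (32, 32, 39, 9), (32, 34, 19, 33), (32, 34, 2, 25), (32, 34, 39, 9), (32, 4, 19, 33), (32, 4, 2, 25), (32, 4, 39, 9)}
(Q ⋈ S) ⋈ T (natural join on F): {(23, 18, 1, 37, 35, 10), (23, 18, 19, 20, 3, 39), (23, 18, 36, 13, 11, 26), (23, 3, 1, 37, 35, 10), (23, 3, 19, 20, 3, 39), (23, 3, 36, 13, 11, 26), (23, 32, 1, 37, 35, 10), (23, 32, 19, 20, 3, 39), (23, 32, 36, 13, 11, 26), (32, 16, 19, 33, 19, 12), (32, 16, 19, 33, 21, 34), (32, 16, 19, 33, 37, 31), (32, 16, 39, 9, 18, 20), (32, 19, 19, 33, 19, 12), (32, 19, 19, 33, 21, 34), (32, 19, 19, 33, 37, 31), (32, 19, 39, 9, 18, 20), (32, 32, 19, 33, 19, 12), (32, 32, 19, 33, 21, 34), (32, 32, 19, 33, 37, 31), (32, 32, 39, 9, 18, 20), (32, 34, 19, 33, 19, 12), (32, 34, 19, 33, 21, 34), (32, 34, 19, 33, 37, 31), (32, 34, 39, 9, 18, 20), (32, 4, 19, 33, 19, 12), (32, 4, 19, 33, 21, 34), (32, 4, 19, 33, 37, 31), (32, 4, 39, 9, 18, 20)}
Selection F != 37: {(23, 18, 19, 20, 3, 39), (23, 18, 36, 13, 11, 26), (23, 3, 19, 20, 3, 39), (23, 3, 36, 13, 11, 26), (23, 32, 19, 20, 3, 39), (23, 32, 36, 13, 11, 26), (32, 16, 19, 33, 19, 12), (32, 16, 19, 33, 21, 34), (32, 16, 19, 33, 37, 31), (32, 16, 39, 9, 18, 20), (32, 19, 19, 33, 19, 12), (32, 19, 19, 33, 21, 34), (32, 19, 19, 33, 37, 31), (32, 19, 39, 9, 18, 20), (32, 32, 19, 33, 19, 12), (32, 32, 19, 33, 21, 34), (32, 32, 19, 33, 37, 31), (32, 32, 39, 9, 18, 20), (32, 34, 19, 33, 19, 12), (32, 34, 19, 33, 21, 34), (32, 34, 19, 33, 37, 31), (32, 34, 39, 9, 18, 20), (32, 4, 19, 33, 19, 12), (32, 4, 19, 33, 21, 34), (32, 4, 19, 33, 37, 31), (32, 4, 39, 9, 18, 20)}
Selection C >= A: {(23, 3, 19, 20, 3, 39), (23, 3, 36, 13, 11, 26), (32, 16, 19, 33, 19, 12), (32, 16, 19, 33, 21, 34), (32, 16, 19, 33, 37, 31), (32, 16, 39, 9, 18, 20), (32, 19, 19, 33, 19, 12), (32, 19, 19, 33, 21, 34), (32, 19, 19, 33, 37, 31), (32, 32, 19, 33, 37, 31), (32, 34, 19, 33, 37, 31), (32, 4, 19, 33, 19, 12), (32, 4, 19, 33, 21, 34), (32, 4, 19, 33, 37, 31), (32, 4, 39, 9, 18, 20)}
π_{G, D} gives {(12, 19), (20, 39), (26, 36), (31, 19), (34, 19), (39, 19)} (9 duplicate(s) eliminated).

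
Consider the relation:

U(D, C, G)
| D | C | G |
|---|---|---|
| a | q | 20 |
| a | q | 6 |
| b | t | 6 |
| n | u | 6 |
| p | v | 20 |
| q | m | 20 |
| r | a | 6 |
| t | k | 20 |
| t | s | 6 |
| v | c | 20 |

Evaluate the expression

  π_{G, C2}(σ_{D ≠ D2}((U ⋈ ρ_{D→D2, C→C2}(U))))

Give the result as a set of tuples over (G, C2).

{(20, c), (20, k), (20, m), (20, q), (20, v), (6, a), (6, q), (6, s), (6, t), (6, u)}

ρ[D→D2, C→C2]: schema becomes (D2, C2, G); tuples unchanged.
Joining U and ρ_{D→D2, C→C2}(U) on G yields {(a, q, 20, a, q), (a, q, 20, p, v), (a, q, 20, q, m), (a, q, 20, t, k), (a, q, 20, v, c), (a, q, 6, a, q), (a, q, 6, b, t), (a, q, 6, n, u), (a, q, 6, r, a), (a, q, 6, t, s), (b, t, 6, a, q), (b, t, 6, b, t), (b, t, 6, n, u), (b, t, 6, r, a), (b, t, 6, t, s), (n, u, 6, a, q), (n, u, 6, b, t), (n, u, 6, n, u), (n, u, 6, r, a), (n, u, 6, t, s), (p, v, 20, a, q), (p, v, 20, p, v), (p, v, 20, q, m), (p, v, 20, t, k), (p, v, 20, v, c), (q, m, 20, a, q), (q, m, 20, p, v), (q, m, 20, q, m), (q, m, 20, t, k), (q, m, 20, v, c), (r, a, 6, a, q), (r, a, 6, b, t), (r, a, 6, n, u), (r, a, 6, r, a), (r, a, 6, t, s), (t, k, 20, a, q), (t, k, 20, p, v), (t, k, 20, q, m), (t, k, 20, t, k), (t, k, 20, v, c), (t, s, 6, a, q), (t, s, 6, b, t), (t, s, 6, n, u), (t, s, 6, r, a), (t, s, 6, t, s), (v, c, 20, a, q), (v, c, 20, p, v), (v, c, 20, q, m), (v, c, 20, t, k), (v, c, 20, v, c)}.
Apply σ_{D ≠ D2}; surviving tuples: {(a, q, 20, p, v), (a, q, 20, q, m), (a, q, 20, t, k), (a, q, 20, v, c), (a, q, 6, b, t), (a, q, 6, n, u), (a, q, 6, r, a), (a, q, 6, t, s), (b, t, 6, a, q), (b, t, 6, n, u), (b, t, 6, r, a), (b, t, 6, t, s), (n, u, 6, a, q), (n, u, 6, b, t), (n, u, 6, r, a), (n, u, 6, t, s), (p, v, 20, a, q), (p, v, 20, q, m), (p, v, 20, t, k), (p, v, 20, v, c), (q, m, 20, a, q), (q, m, 20, p, v), (q, m, 20, t, k), (q, m, 20, v, c), (r, a, 6, a, q), (r, a, 6, b, t), (r, a, 6, n, u), (r, a, 6, t, s), (t, k, 20, a, q), (t, k, 20, p, v), (t, k, 20, q, m), (t, k, 20, v, c), (t, s, 6, a, q), (t, s, 6, b, t), (t, s, 6, n, u), (t, s, 6, r, a), (v, c, 20, a, q), (v, c, 20, p, v), (v, c, 20, q, m), (v, c, 20, t, k)}
π[G, C2]: project onto (G, C2) (30 duplicate(s) eliminated) → {(20, c), (20, k), (20, m), (20, q), (20, v), (6, a), (6, q), (6, s), (6, t), (6, u)}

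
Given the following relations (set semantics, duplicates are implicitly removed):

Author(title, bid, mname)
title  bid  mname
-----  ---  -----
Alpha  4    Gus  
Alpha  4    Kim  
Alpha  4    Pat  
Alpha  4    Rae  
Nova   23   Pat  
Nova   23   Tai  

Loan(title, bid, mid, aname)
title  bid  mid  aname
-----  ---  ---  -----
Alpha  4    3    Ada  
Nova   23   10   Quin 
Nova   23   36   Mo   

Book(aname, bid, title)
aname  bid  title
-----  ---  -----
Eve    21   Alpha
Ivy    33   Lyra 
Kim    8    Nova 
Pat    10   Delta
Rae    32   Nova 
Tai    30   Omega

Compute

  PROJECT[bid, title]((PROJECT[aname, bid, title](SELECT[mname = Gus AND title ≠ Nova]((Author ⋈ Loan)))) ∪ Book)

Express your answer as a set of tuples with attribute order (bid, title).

{(10, Delta), (21, Alpha), (30, Omega), (32, Nova), (33, Lyra), (4, Alpha), (8, Nova)}

Author ⋈ Loan (natural join on title, bid): {(Alpha, 4, Gus, 3, Ada), (Alpha, 4, Kim, 3, Ada), (Alpha, 4, Pat, 3, Ada), (Alpha, 4, Rae, 3, Ada), (Nova, 23, Pat, 10, Quin), (Nova, 23, Pat, 36, Mo), (Nova, 23, Tai, 10, Quin), (Nova, 23, Tai, 36, Mo)}
Apply σ_{mname = Gus AND title ≠ Nova}; surviving tuples: {(Alpha, 4, Gus, 3, Ada)}
Keep only column(s) aname, bid, title: {(Ada, 4, Alpha)}
Taking the union: {(Ada, 4, Alpha), (Eve, 21, Alpha), (Ivy, 33, Lyra), (Kim, 8, Nova), (Pat, 10, Delta), (Rae, 32, Nova), (Tai, 30, Omega)}
Keep only column(s) bid, title: {(10, Delta), (21, Alpha), (30, Omega), (32, Nova), (33, Lyra), (4, Alpha), (8, Nova)}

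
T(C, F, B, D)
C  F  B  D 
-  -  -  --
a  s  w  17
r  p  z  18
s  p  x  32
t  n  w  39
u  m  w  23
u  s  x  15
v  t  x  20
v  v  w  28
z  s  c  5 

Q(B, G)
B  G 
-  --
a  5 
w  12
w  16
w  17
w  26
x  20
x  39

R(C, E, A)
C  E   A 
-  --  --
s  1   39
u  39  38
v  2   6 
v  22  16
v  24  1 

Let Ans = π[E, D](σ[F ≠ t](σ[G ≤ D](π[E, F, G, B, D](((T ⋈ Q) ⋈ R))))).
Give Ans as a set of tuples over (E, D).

{(1, 32), (2, 28), (22, 28), (24, 28), (39, 23)}

Natural join on B: {(a, s, w, 17, 12), (a, s, w, 17, 16), (a, s, w, 17, 17), (a, s, w, 17, 26), (s, p, x, 32, 20), (s, p, x, 32, 39), (t, n, w, 39, 12), (t, n, w, 39, 16), (t, n, w, 39, 17), (t, n, w, 39, 26), (u, m, w, 23, 12), (u, m, w, 23, 16), (u, m, w, 23, 17), (u, m, w, 23, 26), (u, s, x, 15, 20), (u, s, x, 15, 39), (v, t, x, 20, 20), (v, t, x, 20, 39), (v, v, w, 28, 12), (v, v, w, 28, 16), (v, v, w, 28, 17), (v, v, w, 28, 26)}
Natural join on C: {(s, p, x, 32, 20, 1, 39), (s, p, x, 32, 39, 1, 39), (u, m, w, 23, 12, 39, 38), (u, m, w, 23, 16, 39, 38), (u, m, w, 23, 17, 39, 38), (u, m, w, 23, 26, 39, 38), (u, s, x, 15, 20, 39, 38), (u, s, x, 15, 39, 39, 38), (v, t, x, 20, 20, 2, 6), (v, t, x, 20, 20, 22, 16), (v, t, x, 20, 20, 24, 1), (v, t, x, 20, 39, 2, 6), (v, t, x, 20, 39, 22, 16), (v, t, x, 20, 39, 24, 1), (v, v, w, 28, 12, 2, 6), (v, v, w, 28, 12, 22, 16), (v, v, w, 28, 12, 24, 1), (v, v, w, 28, 16, 2, 6), (v, v, w, 28, 16, 22, 16), (v, v, w, 28, 16, 24, 1), (v, v, w, 28, 17, 2, 6), (v, v, w, 28, 17, 22, 16), (v, v, w, 28, 17, 24, 1), (v, v, w, 28, 26, 2, 6), (v, v, w, 28, 26, 22, 16), (v, v, w, 28, 26, 24, 1)}
Keep only column(s) E, F, G, B, D: {(1, p, 20, x, 32), (1, p, 39, x, 32), (2, t, 20, x, 20), (2, t, 39, x, 20), (2, v, 12, w, 28), (2, v, 16, w, 28), (2, v, 17, w, 28), (2, v, 26, w, 28), (22, t, 20, x, 20), (22, t, 39, x, 20), (22, v, 12, w, 28), (22, v, 16, w, 28), (22, v, 17, w, 28), (22, v, 26, w, 28), (24, t, 20, x, 20), (24, t, 39, x, 20), (24, v, 12, w, 28), (24, v, 16, w, 28), (24, v, 17, w, 28), (24, v, 26, w, 28), (39, m, 12, w, 23), (39, m, 16, w, 23), (39, m, 17, w, 23), (39, m, 26, w, 23), (39, s, 20, x, 15), (39, s, 39, x, 15)}
Selection G ≤ D: {(1, p, 20, x, 32), (2, t, 20, x, 20), (2, v, 12, w, 28), (2, v, 16, w, 28), (2, v, 17, w, 28), (2, v, 26, w, 28), (22, t, 20, x, 20), (22, v, 12, w, 28), (22, v, 16, w, 28), (22, v, 17, w, 28), (22, v, 26, w, 28), (24, t, 20, x, 20), (24, v, 12, w, 28), (24, v, 16, w, 28), (24, v, 17, w, 28), (24, v, 26, w, 28), (39, m, 12, w, 23), (39, m, 16, w, 23), (39, m, 17, w, 23)}
Selection F ≠ t: {(1, p, 20, x, 32), (2, v, 12, w, 28), (2, v, 16, w, 28), (2, v, 17, w, 28), (2, v, 26, w, 28), (22, v, 12, w, 28), (22, v, 16, w, 28), (22, v, 17, w, 28), (22, v, 26, w, 28), (24, v, 12, w, 28), (24, v, 16, w, 28), (24, v, 17, w, 28), (24, v, 26, w, 28), (39, m, 12, w, 23), (39, m, 16, w, 23), (39, m, 17, w, 23)}
Keep only column(s) E, D (11 duplicate(s) eliminated): {(1, 32), (2, 28), (22, 28), (24, 28), (39, 23)}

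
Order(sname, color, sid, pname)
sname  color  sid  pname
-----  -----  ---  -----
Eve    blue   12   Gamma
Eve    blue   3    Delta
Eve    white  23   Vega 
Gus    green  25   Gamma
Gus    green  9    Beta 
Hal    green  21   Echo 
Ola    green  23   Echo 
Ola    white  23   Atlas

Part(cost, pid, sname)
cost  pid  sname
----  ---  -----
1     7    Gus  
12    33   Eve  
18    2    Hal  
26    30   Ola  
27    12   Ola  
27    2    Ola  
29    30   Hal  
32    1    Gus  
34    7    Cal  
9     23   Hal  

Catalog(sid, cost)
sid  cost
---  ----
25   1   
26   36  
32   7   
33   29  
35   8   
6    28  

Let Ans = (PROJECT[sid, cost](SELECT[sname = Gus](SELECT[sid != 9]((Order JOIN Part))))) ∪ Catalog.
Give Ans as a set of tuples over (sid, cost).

{(25, 1), (25, 32), (26, 36), (32, 7), (33, 29), (35, 8), (6, 28)}

Joining Order and Part on sname yields {(Eve, blue, 12, Gamma, 12, 33), (Eve, blue, 3, Delta, 12, 33), (Eve, white, 23, Vega, 12, 33), (Gus, green, 25, Gamma, 1, 7), (Gus, green, 25, Gamma, 32, 1), (Gus, green, 9, Beta, 1, 7), (Gus, green, 9, Beta, 32, 1), (Hal, green, 21, Echo, 18, 2), (Hal, green, 21, Echo, 29, 30), (Hal, green, 21, Echo, 9, 23), (Ola, green, 23, Echo, 26, 30), (Ola, green, 23, Echo, 27, 12), (Ola, green, 23, Echo, 27, 2), (Ola, white, 23, Atlas, 26, 30), (Ola, white, 23, Atlas, 27, 12), (Ola, white, 23, Atlas, 27, 2)}.
σ[sid != 9]: keep tuples satisfying sid != 9 → {(Eve, blue, 12, Gamma, 12, 33), (Eve, blue, 3, Delta, 12, 33), (Eve, white, 23, Vega, 12, 33), (Gus, green, 25, Gamma, 1, 7), (Gus, green, 25, Gamma, 32, 1), (Hal, green, 21, Echo, 18, 2), (Hal, green, 21, Echo, 29, 30), (Hal, green, 21, Echo, 9, 23), (Ola, green, 23, Echo, 26, 30), (Ola, green, 23, Echo, 27, 12), (Ola, green, 23, Echo, 27, 2), (Ola, white, 23, Atlas, 26, 30), (Ola, white, 23, Atlas, 27, 12), (Ola, white, 23, Atlas, 27, 2)}
σ[sname = Gus]: keep tuples satisfying sname = Gus → {(Gus, green, 25, Gamma, 1, 7), (Gus, green, 25, Gamma, 32, 1)}
Keep only column(s) sid, cost: {(25, 1), (25, 32)}
Union: {(25, 1), (25, 32)} with {(25, 1), (26, 36), (32, 7), (33, 29), (35, 8), (6, 28)} → {(25, 1), (25, 32), (26, 36), (32, 7), (33, 29), (35, 8), (6, 28)}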